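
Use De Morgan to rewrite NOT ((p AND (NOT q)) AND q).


De Morgan: the negation of a conjunction is the disjunction of the negations.
Distribute NOT across AND, flipping it to OR, and negate each literal.

((NOT p) OR q) OR (NOT q)


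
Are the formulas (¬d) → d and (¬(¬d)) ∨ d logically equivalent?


Compare truth tables:
d | φ | ψ
---------
F | F | F
T | T | T
The columns φ and ψ agree on every row.

Yes, they are logically equivalent.


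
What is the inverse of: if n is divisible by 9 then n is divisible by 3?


The inverse of (P → Q) is (¬P → ¬Q). It is equivalent to the converse, not to the original.
Here P = 'n is divisible by 9' and Q = 'n is divisible by 3'.

If not (n is divisible by 9), then not (n is divisible by 3).


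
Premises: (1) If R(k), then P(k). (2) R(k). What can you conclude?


Modus ponens: from (P → Q) and P, infer Q.
P = 'R(k)' is asserted, and P → Q holds, so Q follows.

P(k).


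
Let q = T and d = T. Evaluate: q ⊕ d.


Exclusive or is true when exactly one operand is true.
Substitute: q=T, d=T.
T ⊕ T evaluates to F.

F


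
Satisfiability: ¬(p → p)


Check all 2 assignments over {p}:
p | φ
-----
F | F
T | F
No assignment makes the formula true.

Unsatisfiable.


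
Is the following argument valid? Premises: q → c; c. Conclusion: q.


This is affirming the consequent (fallacy). There exist truth assignments where the premises are all true but the conclusion is false.

Invalid.


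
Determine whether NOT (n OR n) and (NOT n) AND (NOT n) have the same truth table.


Compare truth tables:
n | φ | ψ
---------
F | T | T
T | F | F
The columns φ and ψ agree on every row.

Yes, they are logically equivalent.


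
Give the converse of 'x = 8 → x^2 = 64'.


The converse of (P → Q) is (Q → P). It is not in general equivalent to the original.
Here P = 'x = 8' and Q = 'x^2 = 64'.

If x^2 = 64, then x = 8.


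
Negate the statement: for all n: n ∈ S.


¬(for all x: φ) = there exists x: ¬φ, and ¬(there exists x: φ) = for all x: ¬φ.
Apply to the universal statement.

there exists n: NOT(n ∈ S)


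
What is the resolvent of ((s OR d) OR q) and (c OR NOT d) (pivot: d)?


The clauses contain complementary literals d and NOTd.
Resolution eliminates this pair and disjoins the remaining literals (merging duplicates).

((q OR s) OR c)


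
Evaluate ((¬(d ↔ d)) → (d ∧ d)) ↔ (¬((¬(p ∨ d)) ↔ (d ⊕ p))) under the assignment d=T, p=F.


Substitute d=T, p=F:
d ↔ d = T ↔ T = T
¬(d ↔ d) = F
d ∧ d = T ∧ T = T
(¬(d ↔ d)) → (d ∧ d) = F → T = T
p ∨ d = F ∨ T = T
¬(p ∨ d) = F
d ⊕ p = T ⊕ F = T
(¬(p ∨ d)) ↔ (d ⊕ p) = F ↔ T = F
¬((¬(p ∨ d)) ↔ (d ⊕ p)) = T
((¬(d ↔ d)) → (d ∧ d)) ↔ (¬((¬(p ∨ d)) ↔ (d ⊕ p))) = T ↔ T = T

T


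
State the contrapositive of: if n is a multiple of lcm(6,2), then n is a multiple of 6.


The contrapositive of (P → Q) is (¬Q → ¬P); it is logically equivalent to the original.
Here P = 'n is a multiple of lcm(6,2)' and Q = 'n is a multiple of 6'.

If not (n is a multiple of 6), then not (n is a multiple of lcm(6,2)).


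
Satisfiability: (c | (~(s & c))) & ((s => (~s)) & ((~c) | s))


Search for a satisfying assignment over {c, s}.
Try c=False, s=False: the formula evaluates to True.
A satisfying assignment exists.

Satisfiable.


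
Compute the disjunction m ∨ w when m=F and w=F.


Disjunction is false only when both operands are false.
Substitute: m=F, w=F.
F ∨ F evaluates to F.

F


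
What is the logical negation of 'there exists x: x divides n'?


¬(for all x: φ) = there exists x: ¬φ, and ¬(there exists x: φ) = for all x: ¬φ.
Apply to the existential statement.

for all x: NOT(x divides n)


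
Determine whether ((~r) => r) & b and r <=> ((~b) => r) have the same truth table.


Compare truth tables:
b | r | φ | ψ
-------------
False | False | False | True
True | False | False | False
False | True | False | True
True | True | True | True
They differ at row 1 (b=False, r=False): φ=False but ψ=True.

No, they are not logically equivalent.


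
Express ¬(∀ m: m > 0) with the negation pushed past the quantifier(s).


¬(∀ x: φ) = ∃ x: ¬φ, and ¬(∃ x: φ) = ∀ x: ¬φ.
Apply to the universal statement.

∃ m: ¬(m > 0)


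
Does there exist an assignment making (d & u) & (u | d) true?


Search for a satisfying assignment over {d, u}.
Try d=True, u=True: the formula evaluates to True.
A satisfying assignment exists.

Satisfiable.


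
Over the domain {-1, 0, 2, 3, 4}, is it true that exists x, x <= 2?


Evaluate the predicate on each element: -1:True, 0:True, 2:True, 3:False, 4:False.
Witness x = -1 satisfies the predicate.

True


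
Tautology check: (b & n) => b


Build the truth table over {b, n}:
b | n | φ
---------
False | False | True
True | False | True
False | True | True
True | True | True
Every row evaluates to true.

Yes, it is a tautology.


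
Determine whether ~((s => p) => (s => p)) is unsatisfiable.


Truth table over {p, s}:
p | s | φ
---------
False | False | False
True | False | False
False | True | False
True | True | False
Every row is false.

Yes, it is a contradiction.


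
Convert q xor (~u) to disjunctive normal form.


Step 1: q ⊕ (¬u) is true exactly when they disagree: (q ∧ ¬(¬u)) ∨ (¬q ∧ (¬u)).
Step 2: Eliminate any double negations (¬¬X = X).

(q & u) | ((~q) & (~u))


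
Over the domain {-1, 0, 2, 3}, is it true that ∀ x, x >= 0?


Evaluate the predicate on each element: -1:F, 0:T, 2:T, 3:T.
Counterexample x = -1 fails the predicate.

F


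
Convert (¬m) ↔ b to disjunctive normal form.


Step 1: (¬m) ↔ b is true exactly when both agree: ((¬m) ∧ b) ∨ (¬(¬m) ∧ ¬b).
Step 2: Eliminate any double negations (¬¬X = X).

((¬m) ∧ b) ∨ (m ∧ (¬b))


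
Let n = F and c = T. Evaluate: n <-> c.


Biconditional is true when both operands have the same truth value.
Substitute: n=F, c=T.
F <-> T evaluates to F.

F


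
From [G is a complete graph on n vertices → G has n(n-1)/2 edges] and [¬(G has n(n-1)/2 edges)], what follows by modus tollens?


Modus tollens: from (P → Q) and ¬Q, infer ¬P.
Q = 'G has n(n-1)/2 edges' is denied; since P → Q, P must also fail.

Not (G is a complete graph on n vertices).


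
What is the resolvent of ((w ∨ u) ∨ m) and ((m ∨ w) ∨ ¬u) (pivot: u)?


The clauses contain complementary literals u and ¬u.
Resolution eliminates this pair and disjoins the remaining literals (merging duplicates).

(w ∨ m)


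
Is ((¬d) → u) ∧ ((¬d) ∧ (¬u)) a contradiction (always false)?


Truth table over {d, u}:
d | u | φ
---------
F | F | F
T | F | F
F | T | F
T | T | F
Every row is false.

Yes, it is a contradiction.


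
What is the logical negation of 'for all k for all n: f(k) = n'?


Negation flips each quantifier (∀↔∃) and negates the inner predicate.
¬(for all k for all n: φ) = there exists k there exists n: ¬φ.

there exists k there exists n: NOT(f(k) = n)


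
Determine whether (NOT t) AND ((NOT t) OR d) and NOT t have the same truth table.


Compare truth tables:
d | t | φ | ψ
-------------
F | F | T | T
T | F | T | T
F | T | F | F
T | T | F | F
The columns φ and ψ agree on every row.

Yes, they are logically equivalent.


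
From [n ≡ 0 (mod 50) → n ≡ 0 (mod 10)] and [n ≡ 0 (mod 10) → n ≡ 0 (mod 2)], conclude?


Hypothetical syllogism: from (P → Q) and (Q → R), infer (P → R).
Chain the two implications through the shared middle term 'n ≡ 0 (mod 10)'.

n ≡ 0 (mod 50) → n ≡ 0 (mod 2)


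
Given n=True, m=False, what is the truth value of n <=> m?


Biconditional is true when both operands have the same truth value.
Substitute: n=True, m=False.
True <=> False evaluates to False.

False


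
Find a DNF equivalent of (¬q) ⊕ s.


Step 1: (¬q) ⊕ s is true exactly when they disagree: ((¬q) ∧ ¬s) ∨ (¬(¬q) ∧ s).
Step 2: Eliminate any double negations (¬¬X = X).

((¬q) ∧ (¬s)) ∨ (q ∧ s)


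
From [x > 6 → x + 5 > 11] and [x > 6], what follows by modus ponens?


Modus ponens: from (P → Q) and P, infer Q.
P = 'x > 6' is asserted, and P → Q holds, so Q follows.

x + 5 > 11.


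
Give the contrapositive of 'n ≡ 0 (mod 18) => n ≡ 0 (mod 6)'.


The contrapositive of (P → Q) is (¬Q → ¬P); it is logically equivalent to the original.
Here P = 'n ≡ 0 (mod 18)' and Q = 'n ≡ 0 (mod 6)'.

If not (n ≡ 0 (mod 6)), then not (n ≡ 0 (mod 18)).


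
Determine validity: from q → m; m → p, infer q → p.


This matches the form of hypothetical syllogism: the conclusion follows in every model of the premises.

Valid.


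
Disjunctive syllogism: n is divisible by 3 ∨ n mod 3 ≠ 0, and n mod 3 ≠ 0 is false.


Disjunctive syllogism: from (P ∨ Q) and ¬P, infer Q.
One disjunct, 'n mod 3 ≠ 0', is ruled out; the other must hold.

n is divisible by 3


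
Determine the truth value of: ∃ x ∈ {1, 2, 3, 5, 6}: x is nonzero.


Evaluate the predicate on each element: 1:T, 2:T, 3:T, 5:T, 6:T.
Witness x = 1 satisfies the predicate.

T


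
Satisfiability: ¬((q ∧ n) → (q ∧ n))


Check all 4 assignments over {n, q}:
n | q | φ
---------
F | F | F
T | F | F
F | T | F
T | T | F
No assignment makes the formula true.

Unsatisfiable.


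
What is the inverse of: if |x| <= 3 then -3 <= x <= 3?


The inverse of (P → Q) is (¬P → ¬Q). It is equivalent to the converse, not to the original.
Here P = '|x| <= 3' and Q = '-3 <= x <= 3'.

If not (|x| <= 3), then not (-3 <= x <= 3).


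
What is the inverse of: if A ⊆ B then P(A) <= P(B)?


The inverse of (P → Q) is (¬P → ¬Q). It is equivalent to the converse, not to the original.
Here P = 'A ⊆ B' and Q = 'P(A) <= P(B)'.

If not (A ⊆ B), then not (P(A) <= P(B)).


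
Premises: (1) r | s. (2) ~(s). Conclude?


Disjunctive syllogism: from (P ∨ Q) and ¬P, infer Q.
One disjunct, 's', is ruled out; the other must hold.

r


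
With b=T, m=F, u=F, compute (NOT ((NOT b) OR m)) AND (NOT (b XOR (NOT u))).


Substitute b=T, m=F, u=F:
NOT b = F
(NOT b) OR m = F OR F = F
NOT ((NOT b) OR m) = T
NOT u = T
b XOR (NOT u) = T XOR T = F
NOT (b XOR (NOT u)) = T
(NOT ((NOT b) OR m)) AND (NOT (b XOR (NOT u))) = T AND T = T

T


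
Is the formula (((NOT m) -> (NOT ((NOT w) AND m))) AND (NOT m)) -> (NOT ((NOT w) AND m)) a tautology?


Build the truth table over {m, w}:
m | w | φ
---------
F | F | T
T | F | T
F | T | T
T | T | T
Every row evaluates to true.

Yes, it is a tautology.


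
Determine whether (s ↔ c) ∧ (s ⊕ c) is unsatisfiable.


Truth table over {c, s}:
c | s | φ
---------
F | F | F
T | F | F
F | T | F
T | T | F
Every row is false.

Yes, it is a contradiction.


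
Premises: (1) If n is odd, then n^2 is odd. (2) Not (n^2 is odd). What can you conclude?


Modus tollens: from (P → Q) and ¬Q, infer ¬P.
Q = 'n^2 is odd' is denied; since P → Q, P must also fail.

Not (n is odd).


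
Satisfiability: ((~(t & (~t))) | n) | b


Search for a satisfying assignment over {b, n, t}.
Try b=False, n=False, t=False: the formula evaluates to True.
A satisfying assignment exists.

Satisfiable.


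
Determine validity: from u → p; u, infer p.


This matches the form of modus ponens: the conclusion follows in every model of the premises.

Valid.


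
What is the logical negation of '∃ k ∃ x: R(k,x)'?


Negation flips each quantifier (∀↔∃) and negates the inner predicate.
¬(∃ k ∃ x: φ) = ∀ k ∀ x: ¬φ.

∀ k ∀ x: ¬(R(k,x))


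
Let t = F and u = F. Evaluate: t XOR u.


Exclusive or is true when exactly one operand is true.
Substitute: t=F, u=F.
F XOR F evaluates to F.

F


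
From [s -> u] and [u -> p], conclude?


Hypothetical syllogism: from (P → Q) and (Q → R), infer (P → R).
Chain the two implications through the shared middle term 'u'.

s -> p


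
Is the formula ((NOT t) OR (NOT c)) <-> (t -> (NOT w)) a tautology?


Build the truth table over {c, t, w}:
c | t | w | φ
-------------
F | F | F | T
T | F | F | T
F | T | F | T
T | T | F | F
F | F | T | T
T | F | T | T
F | T | T | F
T | T | T | T
Counterexample at row 4: with c=T, t=T, w=F, the formula is F.

No, it is not a tautology.


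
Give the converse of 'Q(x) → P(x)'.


The converse of (P → Q) is (Q → P). It is not in general equivalent to the original.
Here P = 'Q(x)' and Q = 'P(x)'.

If P(x), then Q(x).


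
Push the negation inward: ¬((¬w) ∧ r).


De Morgan: the negation of a conjunction is the disjunction of the negations.
Distribute ¬ across ∧, flipping it to ∨, and negate each literal.

w ∨ (¬r)


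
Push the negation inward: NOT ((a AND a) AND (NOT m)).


De Morgan: the negation of a conjunction is the disjunction of the negations.
Distribute NOT across AND, flipping it to OR, and negate each literal.

((NOT a) OR (NOT a)) OR m


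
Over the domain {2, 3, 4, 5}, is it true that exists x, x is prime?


Evaluate the predicate on each element: 2:True, 3:True, 4:False, 5:True.
Witness x = 2 satisfies the predicate.

True


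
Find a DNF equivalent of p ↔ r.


Step 1: p ↔ r is true exactly when both agree: (p ∧ r) ∨ (¬p ∧ ¬r).

(p ∧ r) ∨ ((¬p) ∧ (¬r))


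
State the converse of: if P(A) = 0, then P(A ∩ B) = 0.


The converse of (P → Q) is (Q → P). It is not in general equivalent to the original.
Here P = 'P(A) = 0' and Q = 'P(A ∩ B) = 0'.

If P(A ∩ B) = 0, then P(A) = 0.


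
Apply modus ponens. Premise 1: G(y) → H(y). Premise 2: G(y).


Modus ponens: from (P → Q) and P, infer Q.
P = 'G(y)' is asserted, and P → Q holds, so Q follows.

H(y).


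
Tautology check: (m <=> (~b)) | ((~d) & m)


Build the truth table over {b, d, m}:
b | d | m | φ
-------------
False | False | False | False
True | False | False | True
False | True | False | False
True | True | False | True
False | False | True | True
True | False | True | True
False | True | True | True
True | True | True | False
Counterexample at row 1: with b=False, d=False, m=False, the formula is False.

No, it is not a tautology.


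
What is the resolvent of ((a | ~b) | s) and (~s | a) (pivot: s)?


The clauses contain complementary literals s and ~s.
Resolution eliminates this pair and disjoins the remaining literals (merging duplicates).

(a | ~b)


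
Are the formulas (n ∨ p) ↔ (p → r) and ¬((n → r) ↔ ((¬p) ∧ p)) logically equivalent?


Compare truth tables:
n | p | r | φ | ψ
-----------------
F | F | F | F | T
T | F | F | T | F
F | T | F | F | T
T | T | F | F | F
F | F | T | F | T
T | F | T | T | T
F | T | T | T | T
T | T | T | T | T
They differ at row 1 (n=F, p=F, r=F): φ=F but ψ=T.

No, they are not logically equivalent.


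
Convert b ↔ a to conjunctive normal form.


Step 1: Rewrite b ↔ a as (b → a) ∧ (a → b).
Step 2: Rewrite each implication as a disjunction.

((¬b) ∨ a) ∧ ((¬a) ∨ b)


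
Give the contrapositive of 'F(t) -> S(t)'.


The contrapositive of (P → Q) is (¬Q → ¬P); it is logically equivalent to the original.
Here P = 'F(t)' and Q = 'S(t)'.

If not (S(t)), then not (F(t)).


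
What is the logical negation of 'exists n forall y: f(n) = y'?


Negation flips each quantifier (∀↔∃) and negates the inner predicate.
¬(exists n forall y: φ) = forall n exists y: ¬φ.

forall n exists y: ~(f(n) = y)


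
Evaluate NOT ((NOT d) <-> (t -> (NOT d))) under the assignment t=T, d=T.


Substitute t=T, d=T:
NOT d = F
NOT d = F
t -> (NOT d) = T -> F = F
(NOT d) <-> (t -> (NOT d)) = F <-> F = T
NOT ((NOT d) <-> (t -> (NOT d))) = F

F


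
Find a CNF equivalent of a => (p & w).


Step 1: Rewrite a → (p ∧ w) as ¬a ∨ (p ∧ w).
Step 2: Distribute ∨ over ∧.

((~a) | p) & ((~a) | w)


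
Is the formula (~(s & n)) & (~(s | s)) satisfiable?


Search for a satisfying assignment over {n, s}.
Try n=False, s=False: the formula evaluates to True.
A satisfying assignment exists.

Satisfiable.


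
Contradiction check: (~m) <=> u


Truth table over {m, u}:
m | u | φ
---------
False | False | False
True | False | True
False | True | True
True | True | False
Satisfying assignment at row 2: m=True, u=False gives True.

No, it is not a contradiction.


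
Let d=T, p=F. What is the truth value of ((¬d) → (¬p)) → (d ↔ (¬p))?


Substitute d=T, p=F:
¬d = F
¬p = T
(¬d) → (¬p) = F → T = T
¬p = T
d ↔ (¬p) = T ↔ T = T
((¬d) → (¬p)) → (d ↔ (¬p)) = T → T = T

T


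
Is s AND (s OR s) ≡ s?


Compare truth tables:
s | φ | ψ
---------
F | F | F
T | T | T
The columns φ and ψ agree on every row.

Yes, they are logically equivalent.


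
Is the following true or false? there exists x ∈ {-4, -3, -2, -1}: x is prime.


Evaluate the predicate on each element: -4:F, -3:F, -2:F, -1:F.
No element satisfies the predicate.

F


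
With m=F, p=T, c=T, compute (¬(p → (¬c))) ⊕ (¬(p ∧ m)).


Substitute m=F, p=T, c=T:
¬c = F
p → (¬c) = T → F = F
¬(p → (¬c)) = T
p ∧ m = T ∧ F = F
¬(p ∧ m) = T
(¬(p → (¬c))) ⊕ (¬(p ∧ m)) = T ⊕ T = F

F


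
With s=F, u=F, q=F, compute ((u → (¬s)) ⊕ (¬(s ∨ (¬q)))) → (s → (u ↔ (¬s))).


Substitute s=F, u=F, q=F:
¬s = T
u → (¬s) = F → T = T
¬q = T
s ∨ (¬q) = F ∨ T = T
¬(s ∨ (¬q)) = F
(u → (¬s)) ⊕ (¬(s ∨ (¬q))) = T ⊕ F = T
¬s = T
u ↔ (¬s) = F ↔ T = F
s → (u ↔ (¬s)) = F → F = T
((u → (¬s)) ⊕ (¬(s ∨ (¬q)))) → (s → (u ↔ (¬s))) = T → T = T

T


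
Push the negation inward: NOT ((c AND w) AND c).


De Morgan: the negation of a conjunction is the disjunction of the negations.
Distribute NOT across AND, flipping it to OR, and negate each literal.

((NOT c) OR (NOT w)) OR (NOT c)


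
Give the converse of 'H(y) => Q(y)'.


The converse of (P → Q) is (Q → P). It is not in general equivalent to the original.
Here P = 'H(y)' and Q = 'Q(y)'.

If Q(y), then H(y).


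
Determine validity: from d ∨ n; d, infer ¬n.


This is affirming a disjunct (fallacy). There exist truth assignments where the premises are all true but the conclusion is false.

Invalid.


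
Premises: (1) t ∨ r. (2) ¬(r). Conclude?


Disjunctive syllogism: from (P ∨ Q) and ¬P, infer Q.
One disjunct, 'r', is ruled out; the other must hold.

t


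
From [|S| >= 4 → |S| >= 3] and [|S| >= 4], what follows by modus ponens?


Modus ponens: from (P → Q) and P, infer Q.
P = '|S| >= 4' is asserted, and P → Q holds, so Q follows.

|S| >= 3.


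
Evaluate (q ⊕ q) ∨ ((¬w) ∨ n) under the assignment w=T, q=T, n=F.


Substitute w=T, q=T, n=F:
q ⊕ q = T ⊕ T = F
¬w = F
(¬w) ∨ n = F ∨ F = F
(q ⊕ q) ∨ ((¬w) ∨ n) = F ∨ F = F

F


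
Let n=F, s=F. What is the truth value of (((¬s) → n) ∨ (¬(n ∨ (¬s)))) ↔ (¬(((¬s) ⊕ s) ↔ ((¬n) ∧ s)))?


Substitute n=F, s=F:
… (earlier sub-steps elided)
n ∨ (¬s) = F ∨ T = T
¬(n ∨ (¬s)) = F
((¬s) → n) ∨ (¬(n ∨ (¬s))) = F ∨ F = F
¬s = T
(¬s) ⊕ s = T ⊕ F = T
¬n = T
(¬n) ∧ s = T ∧ F = F
((¬s) ⊕ s) ↔ ((¬n) ∧ s) = T ↔ F = F
¬(((¬s) ⊕ s) ↔ ((¬n) ∧ s)) = T
(((¬s) → n) ∨ (¬(n ∨ (¬s)))) ↔ (¬(((¬s) ⊕ s) ↔ ((¬n) ∧ s))) = F ↔ T = F

F


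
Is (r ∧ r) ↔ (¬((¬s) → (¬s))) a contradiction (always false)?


Truth table over {r, s}:
r | s | φ
---------
F | F | T
T | F | F
F | T | T
T | T | F
Satisfying assignment at row 1: r=F, s=F gives T.

No, it is not a contradiction.


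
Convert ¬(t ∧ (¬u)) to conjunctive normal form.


Step 1: Apply De Morgan: ¬(t ∧ (¬u)) = ¬t ∨ ¬(¬u).
Step 2: Eliminate any double negations (¬¬X = X).

(¬t) ∨ u


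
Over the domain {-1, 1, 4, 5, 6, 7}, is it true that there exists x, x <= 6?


Evaluate the predicate on each element: -1:T, 1:T, 4:T, 5:T, 6:T, 7:F.
Witness x = -1 satisfies the predicate.

T


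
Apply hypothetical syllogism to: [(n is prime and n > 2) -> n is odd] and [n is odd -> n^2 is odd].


Hypothetical syllogism: from (P → Q) and (Q → R), infer (P → R).
Chain the two implications through the shared middle term 'n is odd'.

(n is prime and n > 2) -> n^2 is odd


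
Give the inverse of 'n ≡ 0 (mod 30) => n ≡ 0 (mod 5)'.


The inverse of (P → Q) is (¬P → ¬Q). It is equivalent to the converse, not to the original.
Here P = 'n ≡ 0 (mod 30)' and Q = 'n ≡ 0 (mod 5)'.

If not (n ≡ 0 (mod 30)), then not (n ≡ 0 (mod 5)).


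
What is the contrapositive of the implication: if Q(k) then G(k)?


The contrapositive of (P → Q) is (¬Q → ¬P); it is logically equivalent to the original.
Here P = 'Q(k)' and Q = 'G(k)'.

If not (G(k)), then not (Q(k)).


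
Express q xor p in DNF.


Step 1: q ⊕ p is true exactly when they disagree: (q ∧ ¬p) ∨ (¬q ∧ p).

(q & (~p)) | ((~q) & p)


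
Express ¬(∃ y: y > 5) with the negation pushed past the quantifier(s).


¬(∀ x: φ) = ∃ x: ¬φ, and ¬(∃ x: φ) = ∀ x: ¬φ.
Apply to the existential statement.

∀ y: ¬(y > 5)


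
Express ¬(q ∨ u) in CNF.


Step 1: Apply De Morgan: ¬(q ∨ u) = ¬q ∧ ¬u.

(¬q) ∧ (¬u)


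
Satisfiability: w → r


Search for a satisfying assignment over {r, w}.
Try r=F, w=F: the formula evaluates to T.
A satisfying assignment exists.

Satisfiable.


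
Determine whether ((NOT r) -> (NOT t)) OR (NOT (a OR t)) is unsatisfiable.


Truth table over {a, r, t}:
a | r | t | φ
-------------
F | F | F | T
T | F | F | T
F | T | F | T
T | T | F | T
F | F | T | F
T | F | T | F
F | T | T | T
T | T | T | T
Satisfying assignment at row 1: a=F, r=F, t=F gives T.

No, it is not a contradiction.


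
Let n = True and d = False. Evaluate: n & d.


Conjunction is true only when both operands are true.
Substitute: n=True, d=False.
True & False evaluates to False.

False


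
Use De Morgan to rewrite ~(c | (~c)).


De Morgan: the negation of a disjunction is the conjunction of the negations.
Distribute ~ across |, flipping it to &, and negate each literal.

(~c) & c


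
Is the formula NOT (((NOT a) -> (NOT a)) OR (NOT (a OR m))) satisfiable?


Check all 4 assignments over {a, m}:
a | m | φ
---------
F | F | F
T | F | F
F | T | F
T | T | F
No assignment makes the formula true.

Unsatisfiable.


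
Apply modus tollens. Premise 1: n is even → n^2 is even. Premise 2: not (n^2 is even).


Modus tollens: from (P → Q) and ¬Q, infer ¬P.
Q = 'n^2 is even' is denied; since P → Q, P must also fail.

Not (n is even).


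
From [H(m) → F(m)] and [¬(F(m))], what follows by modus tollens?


Modus tollens: from (P → Q) and ¬Q, infer ¬P.
Q = 'F(m)' is denied; since P → Q, P must also fail.

Not (H(m)).


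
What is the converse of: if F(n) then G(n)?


The converse of (P → Q) is (Q → P). It is not in general equivalent to the original.
Here P = 'F(n)' and Q = 'G(n)'.

If G(n), then F(n).


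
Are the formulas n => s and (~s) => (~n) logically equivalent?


Compare truth tables:
n | s | φ | ψ
-------------
False | False | True | True
True | False | False | False
False | True | True | True
True | True | True | True
The columns φ and ψ agree on every row.

Yes, they are logically equivalent.


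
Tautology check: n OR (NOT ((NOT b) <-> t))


Build the truth table over {b, n, t}:
b | n | t | φ
-------------
F | F | F | T
T | F | F | F
F | T | F | T
T | T | F | T
F | F | T | F
T | F | T | T
F | T | T | T
T | T | T | T
Counterexample at row 2: with b=T, n=F, t=F, the formula is F.

No, it is not a tautology.


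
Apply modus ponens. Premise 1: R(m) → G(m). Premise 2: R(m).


Modus ponens: from (P → Q) and P, infer Q.
P = 'R(m)' is asserted, and P → Q holds, so Q follows.

G(m).


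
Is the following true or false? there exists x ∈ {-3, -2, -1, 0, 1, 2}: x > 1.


Evaluate the predicate on each element: -3:F, -2:F, -1:F, 0:F, 1:F, 2:T.
Witness x = 2 satisfies the predicate.

T


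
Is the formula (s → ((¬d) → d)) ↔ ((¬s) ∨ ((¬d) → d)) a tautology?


Build the truth table over {d, s}:
d | s | φ
---------
F | F | T
T | F | T
F | T | T
T | T | T
Every row evaluates to true.

Yes, it is a tautology.


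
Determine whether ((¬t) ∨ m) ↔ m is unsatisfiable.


Truth table over {m, t}:
m | t | φ
---------
F | F | F
T | F | T
F | T | T
T | T | T
Satisfying assignment at row 2: m=T, t=F gives T.

No, it is not a contradiction.


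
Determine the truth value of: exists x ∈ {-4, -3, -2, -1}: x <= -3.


Evaluate the predicate on each element: -4:True, -3:True, -2:False, -1:False.
Witness x = -4 satisfies the predicate.

True


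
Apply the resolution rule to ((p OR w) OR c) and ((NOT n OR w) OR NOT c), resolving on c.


The clauses contain complementary literals c and NOTc.
Resolution eliminates this pair and disjoins the remaining literals (merging duplicates).

((w OR p) OR NOT n)


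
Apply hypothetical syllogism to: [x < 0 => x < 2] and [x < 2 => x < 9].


Hypothetical syllogism: from (P → Q) and (Q → R), infer (P → R).
Chain the two implications through the shared middle term 'x < 2'.

x < 0 => x < 9


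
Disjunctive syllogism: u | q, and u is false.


Disjunctive syllogism: from (P ∨ Q) and ¬P, infer Q.
One disjunct, 'u', is ruled out; the other must hold.

q


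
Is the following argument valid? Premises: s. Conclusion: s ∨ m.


This matches the form of disjunction introduction: the conclusion follows in every model of the premises.

Valid.


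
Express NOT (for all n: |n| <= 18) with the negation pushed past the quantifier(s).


¬(for all x: φ) = there exists x: ¬φ, and ¬(there exists x: φ) = for all x: ¬φ.
Apply to the universal statement.

there exists n: NOT(|n| <= 18)


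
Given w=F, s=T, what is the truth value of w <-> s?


Biconditional is true when both operands have the same truth value.
Substitute: w=F, s=T.
F <-> T evaluates to F.

F


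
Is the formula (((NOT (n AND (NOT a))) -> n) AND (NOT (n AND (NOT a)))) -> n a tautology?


Build the truth table over {a, n}:
a | n | φ
---------
F | F | T
T | F | T
F | T | T
T | T | T
Every row evaluates to true.

Yes, it is a tautology.


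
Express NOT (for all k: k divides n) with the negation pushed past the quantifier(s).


¬(for all x: φ) = there exists x: ¬φ, and ¬(there exists x: φ) = for all x: ¬φ.
Apply to the universal statement.

there exists k: NOT(k divides n)


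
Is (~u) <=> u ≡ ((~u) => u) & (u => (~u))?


Compare truth tables:
u | φ | ψ
---------
False | False | False
True | False | False
The columns φ and ψ agree on every row.

Yes, they are logically equivalent.


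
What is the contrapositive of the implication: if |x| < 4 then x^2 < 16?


The contrapositive of (P → Q) is (¬Q → ¬P); it is logically equivalent to the original.
Here P = '|x| < 4' and Q = 'x^2 < 16'.

If not (x^2 < 16), then not (|x| < 4).


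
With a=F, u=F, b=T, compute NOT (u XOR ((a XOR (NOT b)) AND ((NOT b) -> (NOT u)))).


Substitute a=F, u=F, b=T:
NOT b = F
a XOR (NOT b) = F XOR F = F
NOT b = F
NOT u = T
(NOT b) -> (NOT u) = F -> T = T
(a XOR (NOT b)) AND ((NOT b) -> (NOT u)) = F AND T = F
u XOR ((a XOR (NOT b)) AND ((NOT b) -> (NOT u))) = F XOR F = F
NOT (u XOR ((a XOR (NOT b)) AND ((NOT b) -> (NOT u)))) = T

T


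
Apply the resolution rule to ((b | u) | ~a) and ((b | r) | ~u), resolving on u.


The clauses contain complementary literals u and ~u.
Resolution eliminates this pair and disjoins the remaining literals (merging duplicates).

((b | ~a) | r)


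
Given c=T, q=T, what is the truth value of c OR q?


Disjunction is false only when both operands are false.
Substitute: c=T, q=T.
T OR T evaluates to T.

T


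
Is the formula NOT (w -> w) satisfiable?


Check all 2 assignments over {w}:
w | φ
-----
F | F
T | F
No assignment makes the formula true.

Unsatisfiable.


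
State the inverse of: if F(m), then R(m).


The inverse of (P → Q) is (¬P → ¬Q). It is equivalent to the converse, not to the original.
Here P = 'F(m)' and Q = 'R(m)'.

If not (F(m)), then not (R(m)).


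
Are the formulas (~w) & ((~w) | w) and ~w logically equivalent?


Compare truth tables:
w | φ | ψ
---------
False | True | True
True | False | False
The columns φ and ψ agree on every row.

Yes, they are logically equivalent.


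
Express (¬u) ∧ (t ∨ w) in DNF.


Step 1: Distribute ∧ over ∨: (¬u) ∧ (t ∨ w) = ((¬u) ∧ t) ∨ ((¬u) ∧ w).

((¬u) ∧ t) ∨ ((¬u) ∧ w)


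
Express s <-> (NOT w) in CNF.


Step 1: Rewrite s ↔ (¬w) as (s → (¬w)) ∧ ((¬w) → s).
Step 2: Rewrite each implication as a disjunction.
Step 3: Eliminate any double negations (¬¬X = X).

((NOT s) OR (NOT w)) AND (w OR s)


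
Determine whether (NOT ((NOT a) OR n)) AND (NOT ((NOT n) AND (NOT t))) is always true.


Build the truth table over {a, n, t}:
a | n | t | φ
-------------
F | F | F | F
T | F | F | F
F | T | F | F
T | T | F | F
F | F | T | F
T | F | T | T
F | T | T | F
T | T | T | F
Counterexample at row 1: with a=F, n=F, t=F, the formula is F.

No, it is not a tautology.


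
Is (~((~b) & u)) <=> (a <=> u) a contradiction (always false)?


Truth table over {a, b, u}:
a | b | u | φ
-------------
False | False | False | True
True | False | False | False
False | True | False | True
True | True | False | False
False | False | True | True
True | False | True | False
False | True | True | False
True | True | True | True
Satisfying assignment at row 1: a=False, b=False, u=False gives True.

No, it is not a contradiction.


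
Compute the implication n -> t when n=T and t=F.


Implication is false only when antecedent is true and consequent is false.
Substitute: n=T, t=F.
T -> F evaluates to F.

F


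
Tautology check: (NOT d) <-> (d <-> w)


Build the truth table over {d, w}:
d | w | φ
---------
F | F | T
T | F | T
F | T | F
T | T | F
Counterexample at row 3: with d=F, w=T, the formula is F.

No, it is not a tautology.


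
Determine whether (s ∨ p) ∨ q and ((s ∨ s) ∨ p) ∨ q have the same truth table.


Compare truth tables:
p | q | s | φ | ψ
-----------------
F | F | F | F | F
T | F | F | T | T
F | T | F | T | T
T | T | F | T | T
F | F | T | T | T
T | F | T | T | T
F | T | T | T | T
T | T | T | T | T
The columns φ and ψ agree on every row.

Yes, they are logically equivalent.


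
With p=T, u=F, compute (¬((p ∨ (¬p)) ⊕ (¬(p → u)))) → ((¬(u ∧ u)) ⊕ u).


Substitute p=T, u=F:
¬p = F
p ∨ (¬p) = T ∨ F = T
p → u = T → F = F
¬(p → u) = T
(p ∨ (¬p)) ⊕ (¬(p → u)) = T ⊕ T = F
¬((p ∨ (¬p)) ⊕ (¬(p → u))) = T
u ∧ u = F ∧ F = F
¬(u ∧ u) = T
(¬(u ∧ u)) ⊕ u = T ⊕ F = T
(¬((p ∨ (¬p)) ⊕ (¬(p → u)))) → ((¬(u ∧ u)) ⊕ u) = T → T = T

T


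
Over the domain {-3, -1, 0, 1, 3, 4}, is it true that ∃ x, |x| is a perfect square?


Evaluate the predicate on each element: -3:F, -1:T, 0:T, 1:T, 3:F, 4:T.
Witness x = -1 satisfies the predicate.

T


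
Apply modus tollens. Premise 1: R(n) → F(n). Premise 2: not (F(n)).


Modus tollens: from (P → Q) and ¬Q, infer ¬P.
Q = 'F(n)' is denied; since P → Q, P must also fail.

Not (R(n)).


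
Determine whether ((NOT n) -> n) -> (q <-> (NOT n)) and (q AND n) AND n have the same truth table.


Compare truth tables:
n | q | φ | ψ
-------------
F | F | T | F
T | F | T | F
F | T | T | F
T | T | F | T
They differ at row 1 (n=F, q=F): φ=T but ψ=F.

No, they are not logically equivalent.


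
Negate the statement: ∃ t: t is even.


¬(∀ x: φ) = ∃ x: ¬φ, and ¬(∃ x: φ) = ∀ x: ¬φ.
Apply to the existential statement.

∀ t: ¬(t is even)


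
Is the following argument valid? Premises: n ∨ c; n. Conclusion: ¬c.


This is affirming a disjunct (fallacy). There exist truth assignments where the premises are all true but the conclusion is false.

Invalid.


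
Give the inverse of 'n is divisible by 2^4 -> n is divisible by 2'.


The inverse of (P → Q) is (¬P → ¬Q). It is equivalent to the converse, not to the original.
Here P = 'n is divisible by 2^4' and Q = 'n is divisible by 2'.

If not (n is divisible by 2^4), then not (n is divisible by 2).


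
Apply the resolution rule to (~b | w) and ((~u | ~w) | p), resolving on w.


The clauses contain complementary literals w and ~w.
Resolution eliminates this pair and disjoins the remaining literals (merging duplicates).

((~b | p) | ~u)


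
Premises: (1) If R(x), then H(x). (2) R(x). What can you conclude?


Modus ponens: from (P → Q) and P, infer Q.
P = 'R(x)' is asserted, and P → Q holds, so Q follows.

H(x).


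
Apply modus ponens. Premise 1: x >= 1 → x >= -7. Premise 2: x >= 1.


Modus ponens: from (P → Q) and P, infer Q.
P = 'x >= 1' is asserted, and P → Q holds, so Q follows.

x >= -7.


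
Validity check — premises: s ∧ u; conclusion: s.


This matches the form of conjunction elimination: the conclusion follows in every model of the premises.

Valid.


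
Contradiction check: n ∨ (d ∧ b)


Truth table over {b, d, n}:
b | d | n | φ
-------------
F | F | F | F
T | F | F | F
F | T | F | F
T | T | F | T
F | F | T | T
T | F | T | T
F | T | T | T
T | T | T | T
Satisfying assignment at row 4: b=T, d=T, n=F gives T.

No, it is not a contradiction.


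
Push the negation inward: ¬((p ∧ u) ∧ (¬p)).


De Morgan: the negation of a conjunction is the disjunction of the negations.
Distribute ¬ across ∧, flipping it to ∨, and negate each literal.

((¬p) ∨ (¬u)) ∨ p


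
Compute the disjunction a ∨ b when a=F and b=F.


Disjunction is false only when both operands are false.
Substitute: a=F, b=F.
F ∨ F evaluates to F.

F


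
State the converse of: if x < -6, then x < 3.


The converse of (P → Q) is (Q → P). It is not in general equivalent to the original.
Here P = 'x < -6' and Q = 'x < 3'.

If x < 3, then x < -6.


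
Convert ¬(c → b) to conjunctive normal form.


Step 1: Rewrite c → b as ¬c ∨ b.
Step 2: Negate: ¬(¬c ∨ b) = c ∧ ¬b (De Morgan + double negation).

c ∧ (¬b)


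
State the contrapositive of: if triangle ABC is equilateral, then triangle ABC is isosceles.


The contrapositive of (P → Q) is (¬Q → ¬P); it is logically equivalent to the original.
Here P = 'triangle ABC is equilateral' and Q = 'triangle ABC is isosceles'.

If not (triangle ABC is isosceles), then not (triangle ABC is equilateral).


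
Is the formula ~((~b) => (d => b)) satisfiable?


Search for a satisfying assignment over {b, d}.
Try b=False, d=True: the formula evaluates to True.
A satisfying assignment exists.

Satisfiable.


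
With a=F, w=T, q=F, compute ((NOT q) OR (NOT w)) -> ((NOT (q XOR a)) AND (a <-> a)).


Substitute a=F, w=T, q=F:
NOT q = T
NOT w = F
(NOT q) OR (NOT w) = T OR F = T
q XOR a = F XOR F = F
NOT (q XOR a) = T
a <-> a = F <-> F = T
(NOT (q XOR a)) AND (a <-> a) = T AND T = T
((NOT q) OR (NOT w)) -> ((NOT (q XOR a)) AND (a <-> a)) = T -> T = T

T


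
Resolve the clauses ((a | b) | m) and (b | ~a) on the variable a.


The clauses contain complementary literals a and ~a.
Resolution eliminates this pair and disjoins the remaining literals (merging duplicates).

(m | b)


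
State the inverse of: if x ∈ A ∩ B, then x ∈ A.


The inverse of (P → Q) is (¬P → ¬Q). It is equivalent to the converse, not to the original.
Here P = 'x ∈ A ∩ B' and Q = 'x ∈ A'.

If not (x ∈ A ∩ B), then not (x ∈ A).


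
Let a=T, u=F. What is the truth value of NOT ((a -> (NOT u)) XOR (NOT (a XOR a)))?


Substitute a=T, u=F:
NOT u = T
a -> (NOT u) = T -> T = T
a XOR a = T XOR T = F
NOT (a XOR a) = T
(a -> (NOT u)) XOR (NOT (a XOR a)) = T XOR T = F
NOT ((a -> (NOT u)) XOR (NOT (a XOR a))) = T

T


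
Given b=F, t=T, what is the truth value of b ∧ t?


Conjunction is true only when both operands are true.
Substitute: b=F, t=T.
F ∧ T evaluates to F.

F


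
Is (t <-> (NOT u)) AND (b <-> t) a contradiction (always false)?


Truth table over {b, t, u}:
b | t | u | φ
-------------
F | F | F | F
T | F | F | F
F | T | F | F
T | T | F | T
F | F | T | T
T | F | T | F
F | T | T | F
T | T | T | F
Satisfying assignment at row 4: b=T, t=T, u=F gives T.

No, it is not a contradiction.


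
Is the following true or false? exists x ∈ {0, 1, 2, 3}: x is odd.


Evaluate the predicate on each element: 0:False, 1:True, 2:False, 3:True.
Witness x = 1 satisfies the predicate.

True


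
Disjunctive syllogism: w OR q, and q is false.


Disjunctive syllogism: from (P ∨ Q) and ¬P, infer Q.
One disjunct, 'q', is ruled out; the other must hold.

w


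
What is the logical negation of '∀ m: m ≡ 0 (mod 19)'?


¬(∀ x: φ) = ∃ x: ¬φ, and ¬(∃ x: φ) = ∀ x: ¬φ.
Apply to the universal statement.

∃ m: ¬(m ≡ 0 (mod 19))


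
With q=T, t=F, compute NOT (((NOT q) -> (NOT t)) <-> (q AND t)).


Substitute q=T, t=F:
NOT q = F
NOT t = T
(NOT q) -> (NOT t) = F -> T = T
q AND t = T AND F = F
((NOT q) -> (NOT t)) <-> (q AND t) = T <-> F = F
NOT (((NOT q) -> (NOT t)) <-> (q AND t)) = T

T


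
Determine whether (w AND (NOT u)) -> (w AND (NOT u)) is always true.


Build the truth table over {u, w}:
u | w | φ
---------
F | F | T
T | F | T
F | T | T
T | T | T
Every row evaluates to true.

Yes, it is a tautology.


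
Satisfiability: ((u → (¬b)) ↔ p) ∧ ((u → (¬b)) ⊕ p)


Check all 8 assignments over {b, p, u}:
b | p | u | φ
-------------
F | F | F | F
T | F | F | F
F | T | F | F
T | T | F | F
F | F | T | F
T | F | T | F
F | T | T | F
T | T | T | F
No assignment makes the formula true.

Unsatisfiable.


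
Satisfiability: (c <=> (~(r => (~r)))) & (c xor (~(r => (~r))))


Check all 4 assignments over {c, r}:
c | r | φ
---------
False | False | False
True | False | False
False | True | False
True | True | False
No assignment makes the formula true.

Unsatisfiable.


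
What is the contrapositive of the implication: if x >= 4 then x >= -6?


The contrapositive of (P → Q) is (¬Q → ¬P); it is logically equivalent to the original.
Here P = 'x >= 4' and Q = 'x >= -6'.

If not (x >= -6), then not (x >= 4).


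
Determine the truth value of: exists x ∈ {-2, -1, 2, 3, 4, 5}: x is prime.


Evaluate the predicate on each element: -2:False, -1:False, 2:True, 3:True, 4:False, 5:True.
Witness x = 2 satisfies the predicate.

True


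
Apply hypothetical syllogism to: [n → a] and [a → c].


Hypothetical syllogism: from (P → Q) and (Q → R), infer (P → R).
Chain the two implications through the shared middle term 'a'.

n → c


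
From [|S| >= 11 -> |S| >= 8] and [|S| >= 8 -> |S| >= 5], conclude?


Hypothetical syllogism: from (P → Q) and (Q → R), infer (P → R).
Chain the two implications through the shared middle term '|S| >= 8'.

|S| >= 11 -> |S| >= 5


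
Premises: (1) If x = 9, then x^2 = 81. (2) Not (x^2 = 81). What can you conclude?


Modus tollens: from (P → Q) and ¬Q, infer ¬P.
Q = 'x^2 = 81' is denied; since P → Q, P must also fail.

Not (x = 9).


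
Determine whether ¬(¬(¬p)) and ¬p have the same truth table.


Compare truth tables:
p | φ | ψ
---------
F | T | T
T | F | F
The columns φ and ψ agree on every row.

Yes, they are logically equivalent.


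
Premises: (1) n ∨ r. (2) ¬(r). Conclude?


Disjunctive syllogism: from (P ∨ Q) and ¬P, infer Q.
One disjunct, 'r', is ruled out; the other must hold.

n
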